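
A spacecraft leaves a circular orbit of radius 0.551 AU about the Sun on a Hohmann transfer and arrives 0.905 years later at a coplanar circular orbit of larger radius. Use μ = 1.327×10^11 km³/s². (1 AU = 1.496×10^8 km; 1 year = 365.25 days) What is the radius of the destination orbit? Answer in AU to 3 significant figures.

In km: r₁ = 0.551 × 1.496×10^8 = 8.24296×10^7 km.
Transfer time t = 0.905 years × 365.25 × 86400 s = 2.8559628×10^7 s, and t = π√(a_t³/μ).
So a_t = (μ t²/π²)^(1/3) = (1.327×10^11 × (2.8559628×10^7)² / π²)^(1/3) = 2.2217×10^8 km.
Since a_t = (r₁ + r₂)/2, r₂ = 2a_t − r₁ = 2×2.2217×10^8 − 8.24296×10^7 = 3.619104×10^8 km.
In AU: r₂ = 3.619104×10^8 / 1.496×10^8 = 2.42 AU.

r₂ = 2.42 AU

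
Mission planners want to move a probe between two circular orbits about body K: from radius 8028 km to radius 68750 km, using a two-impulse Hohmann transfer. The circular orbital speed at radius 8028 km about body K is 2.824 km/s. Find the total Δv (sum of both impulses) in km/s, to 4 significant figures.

From the circular-orbit relation v² = μ/r at r = 8028 km: μ = v²r = (2.824)² × 8028 = 64023.1 km³/s².
Transfer-ellipse semi-major axis a_t = (r₁ + r₂)/2 = (8028 + 68750)/2 = 38389 km.
Circular speed at r₁: v₁ = √(μ/r₁) = √(64023.1/8028) = 2.8240 km/s.
Transfer-orbit speed at r₁ (v² = μ(2/r − 1/a)): v_p = √[μ(2/r₁ − 1/a_t)] = 3.7792 km/s.
First burn Δv₁ = |v_p − v₁| = 0.9552 km/s.
Circular speed at r₂: v₂ = √(μ/r₂) = 0.9650 km/s.
Transfer-orbit speed at r₂: v_a = √[μ(2/r₂ − 1/a_t)] = 0.4413 km/s.
Second burn Δv₂ = |v₂ − v_a| = 0.5237 km/s.
Total Δv = Δv₁ + Δv₂ = 1.479 km/s.

Δv = 1.479 km/s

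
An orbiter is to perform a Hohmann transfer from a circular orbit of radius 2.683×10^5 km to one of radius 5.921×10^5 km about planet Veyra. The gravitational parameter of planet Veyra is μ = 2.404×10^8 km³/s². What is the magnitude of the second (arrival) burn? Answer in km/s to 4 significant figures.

Δv₂ = 4.237 km/s

Semi-major axis of the transfer orbit: a_t = (2.683×10^5 + 5.921×10^5)/2 = 4.302×10^5 km.
Circular speed at r = 5.921×10^5 km: v_c = √(μ/r) = 20.150 km/s.
Vis-viva on the transfer ellipse at r = 5.921×10^5 km gives v_t = √[μ(2/r − 1/a_t)] = 15.913 km/s.
Δv₂ = |v_t − v_c| = |15.913 − 20.150| = 4.237 km/s.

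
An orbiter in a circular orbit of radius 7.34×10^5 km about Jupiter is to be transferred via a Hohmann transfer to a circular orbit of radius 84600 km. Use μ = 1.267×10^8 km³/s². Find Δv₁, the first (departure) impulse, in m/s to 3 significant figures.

Semi-major axis of the transfer orbit: a_t = (7.340×10^5 + 84600)/2 = 4.093×10^5 km.
Circular speed at r = 7.340×10^5 km: v_c = √(μ/r) = 13.138 km/s.
Vis-viva on the transfer ellipse at r = 7.340×10^5 km gives v_t = √[μ(2/r − 1/a_t)] = 5.9732 km/s.
Δv₁ = |v_t − v_c| = |5.9732 − 13.138| = 7.165 km/s.

Δv₁ = 7170 m/s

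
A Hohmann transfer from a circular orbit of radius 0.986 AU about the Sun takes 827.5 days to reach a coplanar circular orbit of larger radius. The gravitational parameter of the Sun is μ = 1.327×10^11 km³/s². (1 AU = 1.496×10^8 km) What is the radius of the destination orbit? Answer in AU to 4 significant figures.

r₂ = 4.490 AU

In km: r₁ = 0.986 × 1.496×10^8 = 1.475056×10^8 km.
Transfer time t = 827.5 days = 7.1496×10^7 s, and t = π√(a_t³/μ).
So a_t = (μ t²/π²)^(1/3) = (1.327×10^11 × (7.1496×10^7)² / π²)^(1/3) = 4.0962×10^8 km.
Since a_t = (r₁ + r₂)/2, r₂ = 2a_t − r₁ = 2×4.0962×10^8 − 1.475056×10^8 = 6.717344×10^8 km.
In AU: r₂ = 6.717344×10^8 / 1.496×10^8 = 4.490 AU.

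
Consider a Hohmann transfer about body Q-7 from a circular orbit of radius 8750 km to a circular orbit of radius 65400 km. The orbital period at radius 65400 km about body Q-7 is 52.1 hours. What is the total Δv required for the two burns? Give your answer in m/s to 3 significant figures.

Δv = 3090 m/s

From Kepler's third law T² = 4π²r³/μ at r = 65400 km, T = 52.1 hours = 52.1 × 3600 s = 1.8756×10^5 s: μ = 4π²r³/T² = 3.13915×10^5 km³/s².
The Hohmann ellipse has a_t = (r₁ + r₂)/2 = 37075 km.
At r₁ the circular-orbit speed is v₁ = √(μ/r₁) = 5.9897 km/s.
On the transfer ellipse at r₁, vis-viva equation gives v_p = √[μ(2/r₁ − 1/a_t)] = 7.9552 km/s.
First burn Δv₁ = |v_p − v₁| = 1.9655 km/s.
At r₂, v₂ = √(μ/r₂) = 2.19087 km/s.
Transfer-orbit speed at r₂: v_a = √[μ(2/r₂ − 1/a_t)] = 1.06434 km/s.
Second burn Δv₂ = |v₂ − v_a| = 1.1265 km/s.
Δv = Δv₁ + Δv₂ = 1.9655 + 1.1265 = 3.092 km/s.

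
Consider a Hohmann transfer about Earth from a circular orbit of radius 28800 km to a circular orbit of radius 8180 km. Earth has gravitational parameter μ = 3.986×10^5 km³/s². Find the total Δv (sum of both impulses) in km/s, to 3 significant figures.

Δv = 2.98 km/s

The Hohmann ellipse has a_t = (r₁ + r₂)/2 = 18490 km.
At r₁ the circular-orbit speed is v₁ = √(μ/r₁) = 3.720 km/s.
On the transfer ellipse at r₁, vis-viva gives v_a = √[μ(2/r₁ − 1/a_t)] = 2.474 km/s.
First burn Δv₁ = |v_a − v₁| = 1.246 km/s.
Circular speed at r₂: v₂ = √(μ/r₂) = 6.981 km/s.
Transfer-orbit speed at r₂: v_p = √[μ(2/r₂ − 1/a_t)] = 8.712 km/s.
Second burn Δv₂ = |v₂ − v_p| = 1.731 km/s.
Δv = Δv₁ + Δv₂ = 1.246 + 1.731 = 2.977 km/s.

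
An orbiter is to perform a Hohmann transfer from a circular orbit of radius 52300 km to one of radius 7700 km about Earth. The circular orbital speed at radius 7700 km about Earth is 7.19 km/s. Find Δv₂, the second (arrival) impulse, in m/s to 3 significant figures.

From the circular-orbit relation v² = μ/r at r = 7700 km: μ = v²r = (7.19)² × 7700 = 3.98060×10^5 km³/s².
Semi-major axis of the transfer orbit: a_t = (52300 + 7700)/2 = 30000 km.
Circular speed at r = 7700 km: v_c = √(μ/r) = 7.190 km/s.
Transfer-orbit speed at the same r (vis-viva, a = a_t): v_t = √[μ(2/r − 1/a_t)] = 9.493 km/s.
Δv₂ = |v_t − v_c| = |9.493 − 7.190| = 2.303 km/s.

Δv₂ = 2300 m/s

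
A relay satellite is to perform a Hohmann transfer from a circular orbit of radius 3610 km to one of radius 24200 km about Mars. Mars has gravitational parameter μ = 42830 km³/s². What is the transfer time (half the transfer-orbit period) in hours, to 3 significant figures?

t = 6.91 hours

Semi-major axis of the transfer orbit: a_t = (3610 + 24200)/2 = 13905 km.
By Kepler's third law the transfer-orbit period is T = 2π√(a_t³/μ), so t = T/2 = 24890 s.
Converting: 24890 s ÷ 3600 s/hour = 6.91 hours.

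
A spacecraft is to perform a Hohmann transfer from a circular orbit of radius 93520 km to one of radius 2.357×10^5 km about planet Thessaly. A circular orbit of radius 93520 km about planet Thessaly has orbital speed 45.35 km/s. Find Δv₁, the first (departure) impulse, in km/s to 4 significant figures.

Δv₁ = 8.916 km/s

From the circular-orbit relation v² = μ/r at r = 93520 km: μ = v²r = (45.35)² × 93520 = 1.92335×10^8 km³/s².
The Hohmann ellipse has a_t = (r₁ + r₂)/2 = 1.6461×10^5 km.
Circular speed at r = 93520 km: v_c = √(μ/r) = 45.350 km/s.
Vis-viva on the transfer ellipse at r = 93520 km gives v_t = √[μ(2/r − 1/a_t)] = 54.266 km/s.
Δv₁ = |v_t − v_c| = |54.266 − 45.350| = 8.916 km/s.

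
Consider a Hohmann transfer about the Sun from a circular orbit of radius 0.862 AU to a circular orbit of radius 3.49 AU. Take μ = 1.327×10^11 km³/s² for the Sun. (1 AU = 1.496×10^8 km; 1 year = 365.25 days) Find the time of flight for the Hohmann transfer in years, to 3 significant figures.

In km: r₁ = 0.862 × 1.496×10^8 = 1.289552×10^8 km; r₂ = 3.49 × 1.496×10^8 = 5.22104×10^8 km.
Semi-major axis of the transfer orbit: a_t = (1.289552×10^8 + 5.22104×10^8)/2 = 3.255296×10^8 km.
Transfer time t = π√(a_t³/μ) = π√((3.255296×10^8)³ / 1.327×10^11) = 5.065×10^7 s.
Converting: 5.065×10^7 s ÷ 3.15576×10^7 s/year (365.25 × 86400) = 1.61 years.

t = 1.61 years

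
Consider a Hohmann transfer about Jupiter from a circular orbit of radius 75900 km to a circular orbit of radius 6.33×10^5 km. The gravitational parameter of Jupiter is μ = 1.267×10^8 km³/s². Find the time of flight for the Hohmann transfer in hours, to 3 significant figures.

t = 16.4 hours

Transfer-ellipse semi-major axis a_t = (r₁ + r₂)/2 = (75900 + 6.330×10^5)/2 = 3.5445×10^5 km.
Transfer time t = π√(a_t³/μ) = π√((3.5445×10^5)³ / 1.267×10^8) = 58900 s.
Converting: 58900 s ÷ 3600 s/hour = 16.4 hours.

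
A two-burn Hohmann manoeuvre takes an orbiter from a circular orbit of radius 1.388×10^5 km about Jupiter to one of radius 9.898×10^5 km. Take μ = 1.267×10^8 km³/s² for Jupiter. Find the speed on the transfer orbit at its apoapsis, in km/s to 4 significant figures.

Semi-major axis of the transfer orbit: a_t = (1.388×10^5 + 9.898×10^5)/2 = 5.643×10^5 km.
At apoapsis, r = 9.898×10^5 km.
From the vis-viva equation, v = √[μ(2/r − 1/a_t)] = 5.611 km/s.

v = 5.611 km/s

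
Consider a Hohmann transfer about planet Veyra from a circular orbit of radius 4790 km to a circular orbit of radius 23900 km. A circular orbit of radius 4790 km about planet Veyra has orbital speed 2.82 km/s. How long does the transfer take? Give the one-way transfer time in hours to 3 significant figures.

t = 7.68 hours

From the circular-orbit relation v² = μ/r at r = 4790 km: μ = v²r = (2.82)² × 4790 = 38092.0 km³/s².
Transfer-ellipse semi-major axis a_t = (r₁ + r₂)/2 = (4790 + 23900)/2 = 14345 km.
By Kepler's third law the transfer-orbit period is T = 2π√(a_t³/μ), so t = T/2 = 27660 s.
Converting: 27660 s ÷ 3600 s/hour = 7.68 hours.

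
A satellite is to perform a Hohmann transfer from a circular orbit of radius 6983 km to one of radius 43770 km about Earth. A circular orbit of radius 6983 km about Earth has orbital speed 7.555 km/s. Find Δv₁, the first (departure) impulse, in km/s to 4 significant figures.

From the circular-orbit relation v² = μ/r at r = 6983 km: μ = v²r = (7.555)² × 6983 = 3.98576×10^5 km³/s².
The Hohmann ellipse has a_t = (r₁ + r₂)/2 = 25376.5 km.
On the circular orbit at r = 6983 km, v_c = √(μ/r) = 7.555 km/s.
Vis-viva on the transfer ellipse at r = 6983 km gives v_t = √[μ(2/r − 1/a_t)] = 9.922 km/s.
Δv₁ = |v_t − v_c| = |9.922 − 7.555| = 2.367 km/s.

Δv₁ = 2.367 km/s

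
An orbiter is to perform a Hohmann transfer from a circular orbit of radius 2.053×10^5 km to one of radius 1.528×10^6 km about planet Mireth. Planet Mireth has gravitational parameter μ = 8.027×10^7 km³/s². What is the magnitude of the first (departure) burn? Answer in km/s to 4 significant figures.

Δv₁ = 6.482 km/s

Transfer-ellipse semi-major axis a_t = (r₁ + r₂)/2 = (2.053×10^5 + 1.528×10^6)/2 = 8.6665×10^5 km.
On the circular orbit at r = 2.053×10^5 km, v_c = √(μ/r) = 19.7734 km/s.
Transfer-orbit speed at the same r (vis-viva, a = a_t): v_t = √[μ(2/r − 1/a_t)] = 26.2556 km/s.
Δv₁ = |v_t − v_c| = |26.2556 − 19.7734| = 6.482 km/s.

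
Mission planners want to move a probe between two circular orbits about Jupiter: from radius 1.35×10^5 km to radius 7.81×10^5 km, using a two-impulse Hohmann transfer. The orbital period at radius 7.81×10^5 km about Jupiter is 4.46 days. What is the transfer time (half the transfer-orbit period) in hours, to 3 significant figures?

t = 24.0 hours

From Kepler's third law T² = 4π²r³/μ at r = 7.81×10^5 km, T = 4.46 days = 4.46 × 86400 s = 3.85344×10^5 s: μ = 4π²r³/T² = 1.26653×10^8 km³/s².
Transfer-ellipse semi-major axis a_t = (r₁ + r₂)/2 = (1.350×10^5 + 7.810×10^5)/2 = 4.580×10^5 km.
By Kepler's third law the transfer-orbit period is T = 2π√(a_t³/μ), so t = T/2 = 86520 s.
Converting: 86520 s ÷ 3600 s/hour = 24.0 hours.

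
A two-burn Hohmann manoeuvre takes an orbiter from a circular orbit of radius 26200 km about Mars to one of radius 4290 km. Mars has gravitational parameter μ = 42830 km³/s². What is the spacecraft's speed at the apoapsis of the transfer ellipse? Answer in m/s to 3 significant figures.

Transfer-ellipse semi-major axis a_t = (r₁ + r₂)/2 = (26200 + 4290)/2 = 15245 km.
The apoapsis of the transfer ellipse is at r = 26200 km.
Vis-viva: v = √[μ(2/r − 1/a_t)] = √[42830 × (2/26200 − 1/15245)] = 0.6782 km/s.

v = 678 m/s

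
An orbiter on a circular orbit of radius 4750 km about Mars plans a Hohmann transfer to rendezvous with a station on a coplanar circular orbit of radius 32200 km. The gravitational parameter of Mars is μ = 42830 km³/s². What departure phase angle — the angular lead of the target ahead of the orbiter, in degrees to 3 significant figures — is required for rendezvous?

Semi-major axis of the transfer orbit: a_t = (4750 + 32200)/2 = 18475 km.
Transfer time t = π√(a_t³/μ) = 38120 s.
The target's mean motion on its circular orbit is ω₂ = √(μ/r₂³) = 3.5817×10^-5 rad/s.
Angle swept by the target during transfer: ω₂·t = 1.3653 rad = 78.23°.
The orbiter traverses 180° on the transfer ellipse, so the target must lead by 180° − 78.23° = 102°.

φ = 102°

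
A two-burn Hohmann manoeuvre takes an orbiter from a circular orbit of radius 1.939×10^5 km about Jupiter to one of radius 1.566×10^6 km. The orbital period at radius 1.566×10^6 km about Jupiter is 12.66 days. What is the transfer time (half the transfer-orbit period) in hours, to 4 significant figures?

t = 63.99 hours

From Kepler's third law T² = 4π²r³/μ at r = 1.566×10^6 km, T = 12.66 days = 12.66 × 86400 s = 1.093824×10^6 s: μ = 4π²r³/T² = 1.26719×10^8 km³/s².
The Hohmann ellipse has a_t = (r₁ + r₂)/2 = 8.7995×10^5 km.
Half the transfer-orbit period gives t = π√(a_t³/μ) = 2.3037×10^5 s.
Converting: 2.3037×10^5 s ÷ 3600 s/hour = 63.99 hours.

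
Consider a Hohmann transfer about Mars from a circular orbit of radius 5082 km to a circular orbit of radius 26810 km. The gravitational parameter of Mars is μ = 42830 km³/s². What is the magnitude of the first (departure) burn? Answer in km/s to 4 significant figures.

Transfer-ellipse semi-major axis a_t = (r₁ + r₂)/2 = (5082 + 26810)/2 = 15946 km.
Circular speed at r = 5082 km: v_c = √(μ/r) = 2.9031 km/s.
Transfer-orbit speed at the same r (vis-viva, a = a_t): v_t = √[μ(2/r − 1/a_t)] = 3.7643 km/s.
Δv₁ = |v_t − v_c| = |3.7643 − 2.9031| = 0.8612 km/s.

Δv₁ = 0.8612 km/s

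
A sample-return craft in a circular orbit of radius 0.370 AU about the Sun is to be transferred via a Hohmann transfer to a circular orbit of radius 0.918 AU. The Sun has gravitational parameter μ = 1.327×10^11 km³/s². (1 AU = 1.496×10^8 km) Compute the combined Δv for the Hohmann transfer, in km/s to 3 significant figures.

In km: r₁ = 0.370 × 1.496×10^8 = 5.5352×10^7 km; r₂ = 0.918 × 1.496×10^8 = 1.373328×10^8 km.
Transfer-ellipse semi-major axis a_t = (r₁ + r₂)/2 = (5.5352×10^7 + 1.373328×10^8)/2 = 9.63424×10^7 km.
At r₁ the circular-orbit speed is v₁ = √(μ/r₁) = 48.963 km/s.
On the transfer ellipse at r₁, v² = μ(2/r − 1/a) gives v_p = √[μ(2/r₁ − 1/a_t)] = 58.458 km/s.
First burn Δv₁ = |v_p − v₁| = 9.495 km/s.
At r₂, v₂ = √(μ/r₂) = 31.085 km/s.
Transfer-orbit speed at r₂: v_a = √[μ(2/r₂ − 1/a_t)] = 23.562 km/s.
Second burn Δv₂ = |v₂ − v_a| = 7.523 km/s.
Total Δv = Δv₁ + Δv₂ = 17.02 km/s.

Δv = 17.0 km/s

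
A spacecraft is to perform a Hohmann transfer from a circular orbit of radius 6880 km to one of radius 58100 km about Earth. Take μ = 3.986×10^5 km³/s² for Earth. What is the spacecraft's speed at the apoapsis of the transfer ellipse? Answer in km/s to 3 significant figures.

Semi-major axis of the transfer orbit: a_t = (6880 + 58100)/2 = 32490 km.
The apoapsis of the transfer ellipse is at r = 58100 km.
Vis-viva: v = √[μ(2/r − 1/a_t)] = √[3.986×10^5 × (2/58100 − 1/32490)] = 1.205 km/s.

v = 1.21 km/s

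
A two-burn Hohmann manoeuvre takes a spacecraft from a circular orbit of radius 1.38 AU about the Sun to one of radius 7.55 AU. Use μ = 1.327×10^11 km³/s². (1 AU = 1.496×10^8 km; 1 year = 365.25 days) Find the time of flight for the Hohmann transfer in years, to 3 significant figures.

In km: r₁ = 1.38 × 1.496×10^8 = 2.06448×10^8 km; r₂ = 7.55 × 1.496×10^8 = 1.12948×10^9 km.
Transfer-ellipse semi-major axis a_t = (r₁ + r₂)/2 = (2.06448×10^8 + 1.12948×10^9)/2 = 6.67964×10^8 km.
Transfer time t = π√(a_t³/μ) = π√((6.67964×10^8)³ / 1.327×10^11) = 1.489×10^8 s.
Converting: 1.489×10^8 s ÷ 3.15576×10^7 s/year (365.25 × 86400) = 4.72 years.

t = 4.72 years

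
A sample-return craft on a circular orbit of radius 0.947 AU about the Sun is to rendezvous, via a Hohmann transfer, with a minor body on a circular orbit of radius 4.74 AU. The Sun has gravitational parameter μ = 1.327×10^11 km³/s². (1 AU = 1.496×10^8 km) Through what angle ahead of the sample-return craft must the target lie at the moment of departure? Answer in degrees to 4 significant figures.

In km: r₁ = 0.947 × 1.496×10^8 = 1.416712×10^8 km; r₂ = 4.74 × 1.496×10^8 = 7.09104×10^8 km.
Transfer-ellipse semi-major axis a_t = (r₁ + r₂)/2 = (1.416712×10^8 + 7.09104×10^8)/2 = 4.253876×10^8 km.
Transfer time t = π√(a_t³/μ) = 7.5664×10^7 s.
Target angular speed ω₂ = √(μ/r₂³) = 1.9292×10^-8 rad/s.
Angle swept by the target during transfer: ω₂·t = 1.4597 rad = 83.63°.
Arrival is 180° from departure on the ellipse, so φ = 180° − 83.63° = 96.37°.

φ = 96.37°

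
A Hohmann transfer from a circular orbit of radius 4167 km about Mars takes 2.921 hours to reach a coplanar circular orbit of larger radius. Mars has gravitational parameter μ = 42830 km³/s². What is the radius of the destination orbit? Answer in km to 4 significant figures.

r₂ = 11490 km

Transfer time t = 2.921 hours = 10515.6 s, and t = π√(a_t³/μ).
So a_t = (μ t²/π²)^(1/3) = (42830 × (10515.6)² / π²)^(1/3) = 7829.0 km.
Since a_t = (r₁ + r₂)/2, r₂ = 2a_t − r₁ = 2×7829.0 − 4167 = 11491 km.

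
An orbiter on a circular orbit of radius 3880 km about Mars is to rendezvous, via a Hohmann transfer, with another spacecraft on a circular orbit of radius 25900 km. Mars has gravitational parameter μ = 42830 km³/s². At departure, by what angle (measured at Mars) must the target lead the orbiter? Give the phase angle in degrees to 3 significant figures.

φ = 102°

Transfer-ellipse semi-major axis a_t = (r₁ + r₂)/2 = (3880 + 25900)/2 = 14890 km.
Transfer time t = π√(a_t³/μ) = 27581.5 s.
Target angular speed ω₂ = √(μ/r₂³) = 4.96506×10^-5 rad/s.
Angle swept by the target during transfer: ω₂·t = 1.3694 rad = 78.46°.
Arrival is 180° from departure on the ellipse, so φ = 180° − 78.46° = 102°.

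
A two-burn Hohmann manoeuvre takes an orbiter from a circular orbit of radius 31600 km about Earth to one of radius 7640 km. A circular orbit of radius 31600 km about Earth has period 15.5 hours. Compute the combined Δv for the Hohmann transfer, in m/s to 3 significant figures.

Δv = 3290 m/s

From Kepler's third law T² = 4π²r³/μ at r = 31600 km, T = 15.5 hours = 15.5 × 3600 s = 55800 s: μ = 4π²r³/T² = 4.00085×10^5 km³/s².
Semi-major axis of the transfer orbit: a_t = (31600 + 7640)/2 = 19620 km.
Circular speed at r₁: v₁ = √(μ/r₁) = √(4.00085×10^5/31600) = 3.558 km/s.
On the transfer ellipse at r₁, vis-viva equation gives v_a = √[μ(2/r₁ − 1/a_t)] = 2.220 km/s.
First burn Δv₁ = |v_a − v₁| = 1.338 km/s.
Circular speed at r₂: v₂ = √(μ/r₂) = 7.237 km/s.
Transfer-orbit speed at r₂: v_p = √[μ(2/r₂ − 1/a_t)] = 9.184 km/s.
Second burn Δv₂ = |v₂ − v_p| = 1.947 km/s.
Total Δv = Δv₁ + Δv₂ = 3.285 km/s.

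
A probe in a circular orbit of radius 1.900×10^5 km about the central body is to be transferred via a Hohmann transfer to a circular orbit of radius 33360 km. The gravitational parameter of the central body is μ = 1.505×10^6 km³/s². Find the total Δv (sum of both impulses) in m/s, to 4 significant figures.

Transfer-ellipse semi-major axis a_t = (r₁ + r₂)/2 = (1.900×10^5 + 33360)/2 = 1.1168×10^5 km.
Circular speed at r₁: v₁ = √(μ/r₁) = √(1.505×10^6/1.900×10^5) = 2.814 km/s.
On the transfer ellipse at r₁, v² = μ(2/r − 1/a) gives v_a = √[μ(2/r₁ − 1/a_t)] = 1.538 km/s.
First burn Δv₁ = |v_a − v₁| = 1.276 km/s.
At r₂, v₂ = √(μ/r₂) = 6.717 km/s.
Transfer-orbit speed at r₂: v_p = √[μ(2/r₂ − 1/a_t)] = 8.761 km/s.
Second burn Δv₂ = |v₂ − v_p| = 2.044 km/s.
Total Δv = Δv₁ + Δv₂ = 3.320 km/s.

Δv = 3320 m/s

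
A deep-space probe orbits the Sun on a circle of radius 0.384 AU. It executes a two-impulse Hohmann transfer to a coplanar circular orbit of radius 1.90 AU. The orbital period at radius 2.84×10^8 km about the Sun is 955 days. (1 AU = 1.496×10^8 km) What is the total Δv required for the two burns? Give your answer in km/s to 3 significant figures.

From Kepler's third law T² = 4π²r³/μ at r = 2.84×10^8 km, T = 955 days = 955 × 86400 s = 8.2512×10^7 s: μ = 4π²r³/T² = 1.32825×10^11 km³/s².
In km: r₁ = 0.384 × 1.496×10^8 = 5.74464×10^7 km; r₂ = 1.90 × 1.496×10^8 = 2.8424×10^8 km.
Transfer-ellipse semi-major axis a_t = (r₁ + r₂)/2 = (5.74464×10^7 + 2.8424×10^8)/2 = 1.708432×10^8 km.
Circular speed at r₁: v₁ = √(μ/r₁) = √(1.32825×10^11/5.74464×10^7) = 48.08 km/s.
Transfer-orbit speed at r₁ (vis-viva equation): v_p = √[μ(2/r₁ − 1/a_t)] = 62.02 km/s.
First burn Δv₁ = |v_p − v₁| = 13.94 km/s.
Circular speed at r₂: v₂ = √(μ/r₂) = 21.617 km/s.
Transfer-orbit speed at r₂: v_a = √[μ(2/r₂ − 1/a_t)] = 12.535 km/s.
Second burn Δv₂ = |v₂ − v_a| = 9.082 km/s.
Total Δv = Δv₁ + Δv₂ = 23.02 km/s.

Δv = 23.0 km/s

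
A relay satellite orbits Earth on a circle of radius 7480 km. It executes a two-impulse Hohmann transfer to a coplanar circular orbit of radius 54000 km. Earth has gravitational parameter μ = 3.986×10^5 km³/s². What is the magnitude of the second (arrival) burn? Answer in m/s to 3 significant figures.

Transfer-ellipse semi-major axis a_t = (r₁ + r₂)/2 = (7480 + 54000)/2 = 30740 km.
On the circular orbit at r = 54000 km, v_c = √(μ/r) = 2.717 km/s.
Transfer-orbit speed at the same r (vis-viva, a = a_t): v_t = √[μ(2/r − 1/a_t)] = 1.340 km/s.
Δv₂ = |v_t − v_c| = |1.340 − 2.717| = 1.377 km/s.

Δv₂ = 1380 m/s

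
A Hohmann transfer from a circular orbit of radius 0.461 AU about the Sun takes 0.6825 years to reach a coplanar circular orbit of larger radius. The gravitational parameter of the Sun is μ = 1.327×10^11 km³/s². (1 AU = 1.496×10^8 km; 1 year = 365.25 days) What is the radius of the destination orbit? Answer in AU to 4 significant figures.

r₂ = 2.000 AU

In km: r₁ = 0.461 × 1.496×10^8 = 6.89656×10^7 km.
Transfer time t = 0.6825 years × 365.25 × 86400 s = 2.1538062×10^7 s, and t = π√(a_t³/μ).
So a_t = (μ t²/π²)^(1/3) = (1.327×10^11 × (2.1538062×10^7)² / π²)^(1/3) = 1.8407×10^8 km.
Since a_t = (r₁ + r₂)/2, r₂ = 2a_t − r₁ = 2×1.8407×10^8 − 6.89656×10^7 = 2.991744×10^8 km.
In AU: r₂ = 2.991744×10^8 / 1.496×10^8 = 2.000 AU.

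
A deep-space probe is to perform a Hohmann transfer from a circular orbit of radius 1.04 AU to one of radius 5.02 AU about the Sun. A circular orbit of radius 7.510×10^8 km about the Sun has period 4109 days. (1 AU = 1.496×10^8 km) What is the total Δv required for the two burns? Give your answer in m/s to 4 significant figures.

Δv = 13890 m/s

From Kepler's third law T² = 4π²r³/μ at r = 7.510×10^8 km, T = 4109 days = 4109 × 86400 s = 3.550176×10^8 s: μ = 4π²r³/T² = 1.32672×10^11 km³/s².
In km: r₁ = 1.04 × 1.496×10^8 = 1.55584×10^8 km; r₂ = 5.02 × 1.496×10^8 = 7.50992×10^8 km.
Transfer-ellipse semi-major axis a_t = (r₁ + r₂)/2 = (1.55584×10^8 + 7.50992×10^8)/2 = 4.53288×10^8 km.
Circular speed at r₁: v₁ = √(μ/r₁) = √(1.32672×10^11/1.55584×10^8) = 29.202 km/s.
On the transfer ellipse at r₁, v² = μ(2/r − 1/a) gives v_p = √[μ(2/r₁ − 1/a_t)] = 37.587 km/s.
First burn Δv₁ = |v_p − v₁| = 8.385 km/s.
At r₂, v₂ = √(μ/r₂) = 13.291 km/s.
Transfer-orbit speed at r₂: v_a = √[μ(2/r₂ − 1/a_t)] = 7.7870 km/s.
Second burn Δv₂ = |v₂ − v_a| = 5.504 km/s.
Total Δv = Δv₁ + Δv₂ = 13.89 km/s.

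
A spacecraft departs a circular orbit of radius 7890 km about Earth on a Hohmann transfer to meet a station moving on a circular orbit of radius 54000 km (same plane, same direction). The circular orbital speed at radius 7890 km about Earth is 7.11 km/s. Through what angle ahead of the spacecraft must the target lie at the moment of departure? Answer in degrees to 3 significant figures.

φ = 102°

From the circular-orbit relation v² = μ/r at r = 7890 km: μ = v²r = (7.11)² × 7890 = 3.98856×10^5 km³/s².
The Hohmann ellipse has a_t = (r₁ + r₂)/2 = 30945 km.
The half-period of the transfer ellipse is t = π√(a_t³/μ) = 27078.7 s.
Target angular speed ω₂ = √(μ/r₂³) = 5.03289×10^-5 rad/s.
Angle swept by the target during transfer: ω₂·t = 1.3628 rad = 78.08°.
The spacecraft traverses 180° on the transfer ellipse, so the target must lead by 180° − 78.08° = 102°.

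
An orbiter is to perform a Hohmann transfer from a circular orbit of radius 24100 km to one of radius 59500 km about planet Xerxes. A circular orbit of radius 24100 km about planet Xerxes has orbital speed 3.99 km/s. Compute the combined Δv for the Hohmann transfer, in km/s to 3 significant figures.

Δv = 1.38 km/s

From the circular-orbit relation v² = μ/r at r = 24100 km: μ = v²r = (3.99)² × 24100 = 3.83674×10^5 km³/s².
Semi-major axis of the transfer orbit: a_t = (24100 + 59500)/2 = 41800 km.
At r₁ the circular-orbit speed is v₁ = √(μ/r₁) = 3.9900 km/s.
Transfer-orbit speed at r₁ (vis-viva): v_p = √[μ(2/r₁ − 1/a_t)] = 4.7604 km/s.
First burn Δv₁ = |v_p − v₁| = 0.7704 km/s.
Circular speed at r₂: v₂ = √(μ/r₂) = 2.5394 km/s.
Transfer-orbit speed at r₂: v_a = √[μ(2/r₂ − 1/a_t)] = 1.9282 km/s.
Second burn Δv₂ = |v₂ − v_a| = 0.6112 km/s.
Δv = Δv₁ + Δv₂ = 0.7704 + 0.6112 = 1.382 km/s.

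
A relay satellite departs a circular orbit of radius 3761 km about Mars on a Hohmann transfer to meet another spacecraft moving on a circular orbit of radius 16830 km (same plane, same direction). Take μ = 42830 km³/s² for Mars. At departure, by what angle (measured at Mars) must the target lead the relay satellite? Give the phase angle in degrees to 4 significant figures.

φ = 93.88°

Semi-major axis of the transfer orbit: a_t = (3761 + 16830)/2 = 10295.5 km.
The half-period of the transfer ellipse is t = π√(a_t³/μ) = 15860 s.
Target angular speed ω₂ = √(μ/r₂³) = 9.479×10^-5 rad/s.
Angle swept by the target during transfer: ω₂·t = 1.503 rad = 86.12°.
Arrival is 180° from departure on the ellipse, so φ = 180° − 86.12° = 93.88°.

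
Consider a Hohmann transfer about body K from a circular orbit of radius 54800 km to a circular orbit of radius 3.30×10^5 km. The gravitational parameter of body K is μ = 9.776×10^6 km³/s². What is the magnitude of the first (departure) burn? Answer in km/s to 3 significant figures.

The Hohmann ellipse has a_t = (r₁ + r₂)/2 = 1.924×10^5 km.
Circular speed at r = 54800 km: v_c = √(μ/r) = 13.356 km/s.
Transfer-orbit speed at the same r (vis-viva, a = a_t): v_t = √[μ(2/r − 1/a_t)] = 17.492 km/s.
Δv₁ = |v_t − v_c| = |17.492 − 13.356| = 4.136 km/s.

Δv₁ = 4.14 km/s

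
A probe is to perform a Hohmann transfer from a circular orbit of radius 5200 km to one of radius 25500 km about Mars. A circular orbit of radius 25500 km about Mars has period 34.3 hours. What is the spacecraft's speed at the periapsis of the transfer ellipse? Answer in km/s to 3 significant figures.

v = 3.70 km/s

From Kepler's third law T² = 4π²r³/μ at r = 25500 km, T = 34.3 hours = 34.3 × 3600 s = 1.2348×10^5 s: μ = 4π²r³/T² = 42932.6 km³/s².
Transfer-ellipse semi-major axis a_t = (r₁ + r₂)/2 = (5200 + 25500)/2 = 15350 km.
The periapsis of the transfer ellipse is at r = 5200 km.
Vis-viva: v = √[μ(2/r − 1/a_t)] = √[42932.6 × (2/5200 − 1/15350)] = 3.703 km/s.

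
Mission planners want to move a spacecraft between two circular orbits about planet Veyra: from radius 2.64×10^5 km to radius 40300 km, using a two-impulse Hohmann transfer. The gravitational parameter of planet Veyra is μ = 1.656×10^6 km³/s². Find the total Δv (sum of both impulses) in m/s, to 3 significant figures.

Semi-major axis of the transfer orbit: a_t = (2.640×10^5 + 40300)/2 = 1.5215×10^5 km.
At r₁ the circular-orbit speed is v₁ = √(μ/r₁) = 2.50454 km/s.
Transfer-orbit speed at r₁ (vis-viva): v_a = √[μ(2/r₁ − 1/a_t)] = 1.28898 km/s.
First burn Δv₁ = |v_a − v₁| = 1.2156 km/s.
At r₂, v₂ = √(μ/r₂) = 6.4103 km/s.
Transfer-orbit speed at r₂: v_p = √[μ(2/r₂ − 1/a_t)] = 8.4439 km/s.
Second burn Δv₂ = |v₂ − v_p| = 2.0336 km/s.
Total Δv = Δv₁ + Δv₂ = 3.249 km/s.

Δv = 3250 m/s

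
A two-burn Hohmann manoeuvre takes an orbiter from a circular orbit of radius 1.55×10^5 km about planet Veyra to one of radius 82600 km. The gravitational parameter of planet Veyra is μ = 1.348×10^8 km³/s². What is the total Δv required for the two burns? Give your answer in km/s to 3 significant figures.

The Hohmann ellipse has a_t = (r₁ + r₂)/2 = 1.188×10^5 km.
At r₁ the circular-orbit speed is v₁ = √(μ/r₁) = 29.49 km/s.
Transfer-orbit speed at r₁ (vis-viva equation): v_a = √[μ(2/r₁ − 1/a_t)] = 24.59 km/s.
First burn Δv₁ = |v_a − v₁| = 4.900 km/s.
At r₂, v₂ = √(μ/r₂) = 40.398 km/s.
Transfer-orbit speed at r₂: v_p = √[μ(2/r₂ − 1/a_t)] = 46.144 km/s.
Second burn Δv₂ = |v₂ − v_p| = 5.746 km/s.
Δv = Δv₁ + Δv₂ = 4.900 + 5.746 = 10.65 km/s.

Δv = 10.6 km/s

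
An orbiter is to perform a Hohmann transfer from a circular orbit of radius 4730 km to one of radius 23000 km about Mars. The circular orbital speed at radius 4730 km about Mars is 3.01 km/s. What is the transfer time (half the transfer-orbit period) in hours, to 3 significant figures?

From the circular-orbit relation v² = μ/r at r = 4730 km: μ = v²r = (3.01)² × 4730 = 42854.3 km³/s².
The Hohmann ellipse has a_t = (r₁ + r₂)/2 = 13865 km.
By Kepler's third law the transfer-orbit period is T = 2π√(a_t³/μ), so t = T/2 = 24780 s.
Converting: 24780 s ÷ 3600 s/hour = 6.88 hours.

t = 6.88 hours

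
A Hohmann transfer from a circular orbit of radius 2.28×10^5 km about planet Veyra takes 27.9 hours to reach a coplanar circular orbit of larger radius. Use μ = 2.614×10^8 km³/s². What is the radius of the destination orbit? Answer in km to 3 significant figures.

r₂ = 1.06×10^6 km

Transfer time t = 27.9 hours = 1.0044×10^5 s, and t = π√(a_t³/μ).
So a_t = (μ t²/π²)^(1/3) = (2.614×10^8 × (1.0044×10^5)² / π²)^(1/3) = 6.4408×10^5 km.
Since a_t = (r₁ + r₂)/2, r₂ = 2a_t − r₁ = 2×6.4408×10^5 − 2.280×10^5 = 1.06016×10^6 km.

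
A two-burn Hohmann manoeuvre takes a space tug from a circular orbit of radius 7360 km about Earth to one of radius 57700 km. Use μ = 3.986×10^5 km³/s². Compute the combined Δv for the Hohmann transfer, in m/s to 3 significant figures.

Δv = 3820 m/s

Semi-major axis of the transfer orbit: a_t = (7360 + 57700)/2 = 32530 km.
At r₁ the circular-orbit speed is v₁ = √(μ/r₁) = 7.359 km/s.
On the transfer ellipse at r₁, vis-viva equation gives v_p = √[μ(2/r₁ − 1/a_t)] = 9.801 km/s.
First burn Δv₁ = |v_p − v₁| = 2.442 km/s.
At r₂, v₂ = √(μ/r₂) = 2.628 km/s.
Transfer-orbit speed at r₂: v_a = √[μ(2/r₂ − 1/a_t)] = 1.250 km/s.
Second burn Δv₂ = |v₂ − v_a| = 1.378 km/s.
Δv = Δv₁ + Δv₂ = 2.442 + 1.378 = 3.820 km/s.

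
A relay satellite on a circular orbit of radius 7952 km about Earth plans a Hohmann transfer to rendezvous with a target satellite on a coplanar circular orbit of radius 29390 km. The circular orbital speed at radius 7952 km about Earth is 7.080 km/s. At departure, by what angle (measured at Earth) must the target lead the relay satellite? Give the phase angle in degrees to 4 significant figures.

φ = 88.86°

From the circular-orbit relation v² = μ/r at r = 7952 km: μ = v²r = (7.080)² × 7952 = 3.98605×10^5 km³/s².
Semi-major axis of the transfer orbit: a_t = (7952 + 29390)/2 = 18671 km.
Transfer time t = π√(a_t³/μ) = 12694.9 s.
Target angular speed ω₂ = √(μ/r₂³) = 1.25306×10^-4 rad/s.
Angle swept by the target during transfer: ω₂·t = 1.5907 rad = 91.14°.
The relay satellite traverses 180° on the transfer ellipse, so the target must lead by 180° − 91.14° = 88.86°.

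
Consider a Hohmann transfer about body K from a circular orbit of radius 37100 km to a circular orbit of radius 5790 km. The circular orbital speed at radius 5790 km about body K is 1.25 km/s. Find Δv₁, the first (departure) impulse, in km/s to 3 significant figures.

Δv₁ = 0.237 km/s

From the circular-orbit relation v² = μ/r at r = 5790 km: μ = v²r = (1.25)² × 5790 = 9046.88 km³/s².
Semi-major axis of the transfer orbit: a_t = (37100 + 5790)/2 = 21445 km.
Circular speed at r = 37100 km: v_c = √(μ/r) = 0.4938 km/s.
Vis-viva on the transfer ellipse at r = 37100 km gives v_t = √[μ(2/r − 1/a_t)] = 0.2566 km/s.
Δv₁ = |v_t − v_c| = |0.2566 − 0.4938| = 0.2372 km/s.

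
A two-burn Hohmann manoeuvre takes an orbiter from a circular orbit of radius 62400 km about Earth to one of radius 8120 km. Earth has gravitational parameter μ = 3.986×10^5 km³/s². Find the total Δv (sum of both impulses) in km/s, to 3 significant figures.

Δv = 3.63 km/s

Transfer-ellipse semi-major axis a_t = (r₁ + r₂)/2 = (62400 + 8120)/2 = 35260 km.
Circular speed at r₁: v₁ = √(μ/r₁) = √(3.986×10^5/62400) = 2.52741 km/s.
On the transfer ellipse at r₁, vis-viva gives v_a = √[μ(2/r₁ − 1/a_t)] = 1.21287 km/s.
First burn Δv₁ = |v_a − v₁| = 1.315 km/s.
At r₂, v₂ = √(μ/r₂) = 7.0063 km/s.
Transfer-orbit speed at r₂: v_p = √[μ(2/r₂ − 1/a_t)] = 9.3206 km/s.
Second burn Δv₂ = |v₂ − v_p| = 2.314 km/s.
Δv = Δv₁ + Δv₂ = 1.315 + 2.314 = 3.629 km/s.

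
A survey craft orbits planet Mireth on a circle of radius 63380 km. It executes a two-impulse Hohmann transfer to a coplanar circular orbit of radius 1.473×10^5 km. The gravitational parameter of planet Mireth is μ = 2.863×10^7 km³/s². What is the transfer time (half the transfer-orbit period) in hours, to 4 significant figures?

t = 5.576 hours

Transfer-ellipse semi-major axis a_t = (r₁ + r₂)/2 = (63380 + 1.473×10^5)/2 = 1.0534×10^5 km.
By Kepler's third law the transfer-orbit period is T = 2π√(a_t³/μ), so t = T/2 = 20074 s.
Converting: 20074 s ÷ 3600 s/hour = 5.576 hours.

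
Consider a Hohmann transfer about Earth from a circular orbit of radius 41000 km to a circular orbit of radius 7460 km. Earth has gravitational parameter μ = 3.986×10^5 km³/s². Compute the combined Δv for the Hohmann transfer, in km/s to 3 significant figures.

Δv = 3.59 km/s

Semi-major axis of the transfer orbit: a_t = (41000 + 7460)/2 = 24230 km.
Circular speed at r₁: v₁ = √(μ/r₁) = √(3.986×10^5/41000) = 3.118 km/s.
Transfer-orbit speed at r₁ (vis-viva equation): v_a = √[μ(2/r₁ − 1/a_t)] = 1.730 km/s.
First burn Δv₁ = |v_a − v₁| = 1.388 km/s.
Circular speed at r₂: v₂ = √(μ/r₂) = 7.310 km/s.
Transfer-orbit speed at r₂: v_p = √[μ(2/r₂ − 1/a_t)] = 9.509 km/s.
Second burn Δv₂ = |v₂ − v_p| = 2.199 km/s.
Total Δv = Δv₁ + Δv₂ = 3.587 km/s.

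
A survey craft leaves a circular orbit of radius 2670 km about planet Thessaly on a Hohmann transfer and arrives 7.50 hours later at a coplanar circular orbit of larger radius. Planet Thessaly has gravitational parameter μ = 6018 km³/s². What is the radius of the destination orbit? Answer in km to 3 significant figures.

r₂ = 12600 km

Transfer time t = 7.50 hours = 27000 s, and t = π√(a_t³/μ).
So a_t = (μ t²/π²)^(1/3) = (6018 × (27000)² / π²)^(1/3) = 7631.8 km.
Since a_t = (r₁ + r₂)/2, r₂ = 2a_t − r₁ = 2×7631.8 − 2670 = 12593.6 km.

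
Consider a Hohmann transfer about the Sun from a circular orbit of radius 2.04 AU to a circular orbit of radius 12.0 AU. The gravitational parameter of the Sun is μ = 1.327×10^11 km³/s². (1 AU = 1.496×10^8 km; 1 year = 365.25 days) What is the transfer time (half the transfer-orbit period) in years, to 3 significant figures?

In km: r₁ = 2.04 × 1.496×10^8 = 3.05184×10^8 km; r₂ = 12.0 × 1.496×10^8 = 1.7952×10^9 km.
The Hohmann ellipse has a_t = (r₁ + r₂)/2 = 1.050192×10^9 km.
Transfer time t = π√(a_t³/μ) = π√((1.050192×10^9)³ / 1.327×10^11) = 2.935×10^8 s.
Converting: 2.935×10^8 s ÷ 3.15576×10^7 s/year (365.25 × 86400) = 9.30 years.

t = 9.30 years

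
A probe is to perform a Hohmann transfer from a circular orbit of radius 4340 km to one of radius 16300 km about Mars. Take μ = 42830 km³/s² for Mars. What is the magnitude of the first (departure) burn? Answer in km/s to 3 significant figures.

Δv₁ = 0.807 km/s

Semi-major axis of the transfer orbit: a_t = (4340 + 16300)/2 = 10320 km.
Circular speed at r = 4340 km: v_c = √(μ/r) = 3.14144 km/s.
Vis-viva on the transfer ellipse at r = 4340 km gives v_t = √[μ(2/r − 1/a_t)] = 3.94805 km/s.
Δv₁ = |v_t − v_c| = |3.94805 − 3.14144| = 0.8066 km/s.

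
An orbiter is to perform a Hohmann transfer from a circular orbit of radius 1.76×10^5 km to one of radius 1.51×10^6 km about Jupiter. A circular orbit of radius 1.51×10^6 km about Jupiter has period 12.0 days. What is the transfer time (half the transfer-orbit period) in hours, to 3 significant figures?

From Kepler's third law T² = 4π²r³/μ at r = 1.51×10^6 km, T = 12.0 days = 12.0 × 86400 s = 1.0368×10^6 s: μ = 4π²r³/T² = 1.26445×10^8 km³/s².
Semi-major axis of the transfer orbit: a_t = (1.760×10^5 + 1.510×10^6)/2 = 8.430×10^5 km.
Half the transfer-orbit period gives t = π√(a_t³/μ) = 2.162×10^5 s.
Converting: 2.162×10^5 s ÷ 3600 s/hour = 60.1 hours.

t = 60.1 hours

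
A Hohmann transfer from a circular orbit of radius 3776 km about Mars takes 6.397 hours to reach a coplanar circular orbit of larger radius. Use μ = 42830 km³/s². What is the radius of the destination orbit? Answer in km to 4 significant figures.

Transfer time t = 6.397 hours = 23029.2 s, and t = π√(a_t³/μ).
So a_t = (μ t²/π²)^(1/3) = (42830 × (23029.2)² / π²)^(1/3) = 13203 km.
Since a_t = (r₁ + r₂)/2, r₂ = 2a_t − r₁ = 2×13203 − 3776 = 22630 km.

r₂ = 22630 km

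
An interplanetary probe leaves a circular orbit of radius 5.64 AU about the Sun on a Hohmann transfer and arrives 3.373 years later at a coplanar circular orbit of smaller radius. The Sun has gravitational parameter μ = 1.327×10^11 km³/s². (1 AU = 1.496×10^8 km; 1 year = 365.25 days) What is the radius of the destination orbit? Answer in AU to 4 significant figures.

r₂ = 1.500 AU

In km: r₁ = 5.64 × 1.496×10^8 = 8.43744×10^8 km.
Transfer time t = 3.373 years × 365.25 × 86400 s = 1.064437848×10^8 s, and t = π√(a_t³/μ).
So a_t = (μ t²/π²)^(1/3) = (1.327×10^11 × (1.064437848×10^8)² / π²)^(1/3) = 5.3408×10^8 km.
Since a_t = (r₁ + r₂)/2, r₂ = 2a_t − r₁ = 2×5.3408×10^8 − 8.43744×10^8 = 2.24416×10^8 km.
In AU: r₂ = 2.24416×10^8 / 1.496×10^8 = 1.500 AU.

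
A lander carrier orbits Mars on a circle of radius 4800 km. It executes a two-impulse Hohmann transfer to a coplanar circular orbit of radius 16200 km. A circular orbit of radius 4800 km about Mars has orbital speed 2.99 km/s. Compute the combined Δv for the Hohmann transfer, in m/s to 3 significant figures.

From the circular-orbit relation v² = μ/r at r = 4800 km: μ = v²r = (2.99)² × 4800 = 42912.5 km³/s².
Semi-major axis of the transfer orbit: a_t = (4800 + 16200)/2 = 10500 km.
Circular speed at r₁: v₁ = √(μ/r₁) = √(42912.5/4800) = 2.9900 km/s.
Transfer-orbit speed at r₁ (vis-viva): v_p = √[μ(2/r₁ − 1/a_t)] = 3.7139 km/s.
First burn Δv₁ = |v_p − v₁| = 0.7239 km/s.
At r₂, v₂ = √(μ/r₂) = 1.6275 km/s.
Transfer-orbit speed at r₂: v_a = √[μ(2/r₂ − 1/a_t)] = 1.1004 km/s.
Second burn Δv₂ = |v₂ − v_a| = 0.5271 km/s.
Total Δv = Δv₁ + Δv₂ = 1.251 km/s.

Δv = 1250 m/s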